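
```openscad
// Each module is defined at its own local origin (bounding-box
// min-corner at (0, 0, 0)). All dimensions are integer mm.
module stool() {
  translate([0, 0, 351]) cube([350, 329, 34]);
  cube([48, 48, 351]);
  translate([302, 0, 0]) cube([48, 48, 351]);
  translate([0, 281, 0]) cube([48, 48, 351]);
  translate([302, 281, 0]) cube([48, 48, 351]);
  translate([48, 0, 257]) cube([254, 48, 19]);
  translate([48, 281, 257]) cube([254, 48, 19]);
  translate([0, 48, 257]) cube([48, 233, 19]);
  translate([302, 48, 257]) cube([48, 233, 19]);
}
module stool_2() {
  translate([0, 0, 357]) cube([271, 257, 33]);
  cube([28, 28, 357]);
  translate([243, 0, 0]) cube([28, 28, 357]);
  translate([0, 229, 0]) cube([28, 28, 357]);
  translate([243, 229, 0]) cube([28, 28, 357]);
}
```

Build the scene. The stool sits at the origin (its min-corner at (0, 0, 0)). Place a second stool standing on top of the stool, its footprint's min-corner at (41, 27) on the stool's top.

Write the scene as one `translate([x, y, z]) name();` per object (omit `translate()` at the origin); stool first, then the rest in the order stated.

stool();
translate([41, 27, 385]) stool_2();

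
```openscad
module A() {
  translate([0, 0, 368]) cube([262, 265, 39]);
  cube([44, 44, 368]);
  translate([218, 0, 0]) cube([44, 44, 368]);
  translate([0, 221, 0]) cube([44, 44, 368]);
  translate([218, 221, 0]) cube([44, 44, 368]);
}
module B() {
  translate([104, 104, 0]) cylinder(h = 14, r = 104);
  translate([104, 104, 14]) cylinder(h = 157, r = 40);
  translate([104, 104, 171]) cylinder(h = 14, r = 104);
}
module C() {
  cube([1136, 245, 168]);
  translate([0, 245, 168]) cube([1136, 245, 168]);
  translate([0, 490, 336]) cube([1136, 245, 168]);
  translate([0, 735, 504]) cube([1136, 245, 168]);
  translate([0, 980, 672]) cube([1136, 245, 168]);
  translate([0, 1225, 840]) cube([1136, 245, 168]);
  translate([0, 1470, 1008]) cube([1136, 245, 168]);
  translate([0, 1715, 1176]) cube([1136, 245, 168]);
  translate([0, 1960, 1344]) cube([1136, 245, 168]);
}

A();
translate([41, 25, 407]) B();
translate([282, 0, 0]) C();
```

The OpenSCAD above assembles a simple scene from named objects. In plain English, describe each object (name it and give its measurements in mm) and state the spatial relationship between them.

A is a simple wooden stool: a rectangular seat 262 mm (x) by 265 mm (y), 39 mm thick, top face at z = 407 mm, on four square legs, each 44×44 mm in cross-section. The legs rest on z = 0, each flush with a corner of the seat.

B is a spool: two coaxial disc flanges of radius 104 mm and thickness 14 mm, joined by a core cylinder of radius 40 mm and height 157 mm. The lower flange rests on z = 0 and the three cylinders share a vertical axis.

C is a run of 9 identical solid stair steps. Each tread is 1136×245 mm and each step block is 168 mm high. Step 1 rests on the floor; step k is offset from step 1 by (k−1)×245 mm in y and (k−1)×168 mm in z.

The spool is on top of the stool. The staircase is on the floor beside the stool on its +x side.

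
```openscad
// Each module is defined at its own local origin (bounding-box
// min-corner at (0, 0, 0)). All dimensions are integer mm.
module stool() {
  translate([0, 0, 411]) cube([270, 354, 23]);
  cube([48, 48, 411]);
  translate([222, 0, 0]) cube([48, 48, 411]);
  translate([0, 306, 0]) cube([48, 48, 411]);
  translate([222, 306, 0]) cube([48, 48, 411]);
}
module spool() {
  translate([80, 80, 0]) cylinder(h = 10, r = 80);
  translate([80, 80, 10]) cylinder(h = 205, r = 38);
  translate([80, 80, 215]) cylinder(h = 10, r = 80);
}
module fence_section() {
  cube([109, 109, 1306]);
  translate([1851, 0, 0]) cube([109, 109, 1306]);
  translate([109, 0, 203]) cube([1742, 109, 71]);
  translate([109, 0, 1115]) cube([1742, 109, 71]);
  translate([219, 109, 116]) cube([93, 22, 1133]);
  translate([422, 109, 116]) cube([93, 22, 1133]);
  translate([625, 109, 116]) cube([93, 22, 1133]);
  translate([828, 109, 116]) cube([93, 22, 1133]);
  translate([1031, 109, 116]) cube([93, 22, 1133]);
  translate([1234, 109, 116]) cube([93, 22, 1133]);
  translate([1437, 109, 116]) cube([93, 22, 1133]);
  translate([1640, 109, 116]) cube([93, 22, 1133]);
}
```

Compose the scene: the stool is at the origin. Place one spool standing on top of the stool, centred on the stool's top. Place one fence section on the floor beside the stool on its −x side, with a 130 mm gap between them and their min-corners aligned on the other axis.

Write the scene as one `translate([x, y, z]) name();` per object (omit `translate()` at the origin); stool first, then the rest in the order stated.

stool();
translate([55, 97, 434]) spool();
translate([-2090, 0, 0]) fence_section();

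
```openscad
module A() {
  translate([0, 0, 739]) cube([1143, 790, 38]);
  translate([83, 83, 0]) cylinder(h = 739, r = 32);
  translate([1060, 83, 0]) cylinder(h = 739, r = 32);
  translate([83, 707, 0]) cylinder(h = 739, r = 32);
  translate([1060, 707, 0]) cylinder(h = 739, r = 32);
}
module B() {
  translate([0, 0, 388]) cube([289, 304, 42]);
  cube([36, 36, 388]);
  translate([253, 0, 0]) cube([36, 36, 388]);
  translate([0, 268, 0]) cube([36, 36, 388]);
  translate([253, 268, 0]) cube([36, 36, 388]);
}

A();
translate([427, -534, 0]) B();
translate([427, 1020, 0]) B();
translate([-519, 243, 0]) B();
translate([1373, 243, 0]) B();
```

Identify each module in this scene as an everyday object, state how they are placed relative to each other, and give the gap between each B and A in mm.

A is a table. B is a stool. Four stools sit around the table at the −y, +y, −x, +x sides. The gap between each stool and the table is 230 mm.

Each stool's nearest face is 230 mm from the table's bounding box.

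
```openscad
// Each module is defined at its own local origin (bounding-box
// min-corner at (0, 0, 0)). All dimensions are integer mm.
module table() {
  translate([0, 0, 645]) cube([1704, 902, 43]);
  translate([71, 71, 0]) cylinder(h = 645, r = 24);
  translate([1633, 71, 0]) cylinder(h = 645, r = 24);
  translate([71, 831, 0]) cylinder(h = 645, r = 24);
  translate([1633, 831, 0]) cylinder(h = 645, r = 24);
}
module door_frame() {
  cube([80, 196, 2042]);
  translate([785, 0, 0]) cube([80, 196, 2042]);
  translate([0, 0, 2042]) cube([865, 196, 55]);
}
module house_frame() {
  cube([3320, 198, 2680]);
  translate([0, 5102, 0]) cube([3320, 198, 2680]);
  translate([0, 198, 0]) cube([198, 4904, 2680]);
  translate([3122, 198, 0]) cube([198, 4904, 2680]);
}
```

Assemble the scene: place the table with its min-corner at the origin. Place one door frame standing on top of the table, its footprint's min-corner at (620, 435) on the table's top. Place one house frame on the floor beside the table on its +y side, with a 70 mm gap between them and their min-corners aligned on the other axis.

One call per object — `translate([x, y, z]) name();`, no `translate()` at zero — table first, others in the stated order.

table();
translate([620, 435, 688]) door_frame();
translate([0, 972, 0]) house_frame();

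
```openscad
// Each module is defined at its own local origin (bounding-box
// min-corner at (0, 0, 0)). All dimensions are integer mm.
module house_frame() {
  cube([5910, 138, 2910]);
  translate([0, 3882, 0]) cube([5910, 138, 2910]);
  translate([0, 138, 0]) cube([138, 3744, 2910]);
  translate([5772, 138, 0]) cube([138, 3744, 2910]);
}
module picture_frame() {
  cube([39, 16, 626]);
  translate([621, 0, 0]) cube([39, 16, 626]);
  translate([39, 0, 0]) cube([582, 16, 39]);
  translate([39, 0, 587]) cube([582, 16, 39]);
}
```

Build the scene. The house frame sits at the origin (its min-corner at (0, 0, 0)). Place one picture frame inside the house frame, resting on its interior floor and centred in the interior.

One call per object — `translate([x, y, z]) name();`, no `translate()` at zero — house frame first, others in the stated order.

house_frame();
translate([2625, 2002, 0]) picture_frame();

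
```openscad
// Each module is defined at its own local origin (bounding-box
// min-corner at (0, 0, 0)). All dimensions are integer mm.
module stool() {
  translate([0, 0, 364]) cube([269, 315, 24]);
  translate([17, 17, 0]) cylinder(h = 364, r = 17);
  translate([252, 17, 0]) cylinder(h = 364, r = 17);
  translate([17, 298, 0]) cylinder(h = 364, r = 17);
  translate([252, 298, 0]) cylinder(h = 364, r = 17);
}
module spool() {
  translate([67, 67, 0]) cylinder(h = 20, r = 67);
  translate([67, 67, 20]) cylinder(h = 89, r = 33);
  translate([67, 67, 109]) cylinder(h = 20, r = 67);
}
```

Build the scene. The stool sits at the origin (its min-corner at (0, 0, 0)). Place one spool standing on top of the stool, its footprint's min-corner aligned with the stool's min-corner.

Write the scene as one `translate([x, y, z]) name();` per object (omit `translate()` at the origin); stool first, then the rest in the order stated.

stool();
translate([0, 0, 388]) spool();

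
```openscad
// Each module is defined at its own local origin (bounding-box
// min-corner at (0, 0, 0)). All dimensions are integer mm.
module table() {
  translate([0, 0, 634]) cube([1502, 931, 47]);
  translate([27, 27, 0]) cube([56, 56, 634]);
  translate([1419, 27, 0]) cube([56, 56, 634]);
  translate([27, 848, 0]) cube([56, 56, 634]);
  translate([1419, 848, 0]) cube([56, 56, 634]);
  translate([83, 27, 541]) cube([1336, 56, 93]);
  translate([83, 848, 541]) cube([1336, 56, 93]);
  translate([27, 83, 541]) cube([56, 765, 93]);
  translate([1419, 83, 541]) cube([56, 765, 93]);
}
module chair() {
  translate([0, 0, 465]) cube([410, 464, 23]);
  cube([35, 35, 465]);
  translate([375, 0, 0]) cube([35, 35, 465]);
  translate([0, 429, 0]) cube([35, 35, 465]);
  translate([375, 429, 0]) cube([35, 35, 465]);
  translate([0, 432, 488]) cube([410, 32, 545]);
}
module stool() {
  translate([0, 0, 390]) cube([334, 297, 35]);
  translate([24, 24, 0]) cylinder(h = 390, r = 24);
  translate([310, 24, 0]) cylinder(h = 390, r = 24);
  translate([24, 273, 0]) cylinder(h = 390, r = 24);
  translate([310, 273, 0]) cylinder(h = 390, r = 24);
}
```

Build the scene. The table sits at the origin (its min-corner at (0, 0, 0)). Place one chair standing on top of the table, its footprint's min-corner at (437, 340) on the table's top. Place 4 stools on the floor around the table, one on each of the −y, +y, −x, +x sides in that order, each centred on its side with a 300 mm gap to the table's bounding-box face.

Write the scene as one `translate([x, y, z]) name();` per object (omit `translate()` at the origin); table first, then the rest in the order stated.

table();
translate([437, 340, 681]) chair();
translate([584, -597, 0]) stool();
translate([584, 1231, 0]) stool();
translate([-634, 317, 0]) stool();
translate([1802, 317, 0]) stool();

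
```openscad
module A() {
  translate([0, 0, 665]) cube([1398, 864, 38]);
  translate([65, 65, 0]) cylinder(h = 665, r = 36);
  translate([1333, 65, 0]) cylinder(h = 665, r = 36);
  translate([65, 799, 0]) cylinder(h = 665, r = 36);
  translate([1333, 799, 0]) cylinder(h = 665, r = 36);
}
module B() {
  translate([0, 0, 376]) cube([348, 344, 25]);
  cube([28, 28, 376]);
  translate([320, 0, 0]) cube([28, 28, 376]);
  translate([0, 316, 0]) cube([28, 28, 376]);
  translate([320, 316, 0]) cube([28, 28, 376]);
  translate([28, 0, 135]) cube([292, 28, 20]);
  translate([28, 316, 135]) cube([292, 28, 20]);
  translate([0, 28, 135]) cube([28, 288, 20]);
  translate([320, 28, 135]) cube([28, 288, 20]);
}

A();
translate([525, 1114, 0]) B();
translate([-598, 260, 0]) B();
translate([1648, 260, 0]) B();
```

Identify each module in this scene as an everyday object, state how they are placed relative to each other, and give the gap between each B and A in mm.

Each stool's nearest face is 250 mm from the table's bounding box.

A is a table. B is a stool. Three stools sit around the table at the +y, −x, +x sides. The gap between each stool and the table is 250 mm.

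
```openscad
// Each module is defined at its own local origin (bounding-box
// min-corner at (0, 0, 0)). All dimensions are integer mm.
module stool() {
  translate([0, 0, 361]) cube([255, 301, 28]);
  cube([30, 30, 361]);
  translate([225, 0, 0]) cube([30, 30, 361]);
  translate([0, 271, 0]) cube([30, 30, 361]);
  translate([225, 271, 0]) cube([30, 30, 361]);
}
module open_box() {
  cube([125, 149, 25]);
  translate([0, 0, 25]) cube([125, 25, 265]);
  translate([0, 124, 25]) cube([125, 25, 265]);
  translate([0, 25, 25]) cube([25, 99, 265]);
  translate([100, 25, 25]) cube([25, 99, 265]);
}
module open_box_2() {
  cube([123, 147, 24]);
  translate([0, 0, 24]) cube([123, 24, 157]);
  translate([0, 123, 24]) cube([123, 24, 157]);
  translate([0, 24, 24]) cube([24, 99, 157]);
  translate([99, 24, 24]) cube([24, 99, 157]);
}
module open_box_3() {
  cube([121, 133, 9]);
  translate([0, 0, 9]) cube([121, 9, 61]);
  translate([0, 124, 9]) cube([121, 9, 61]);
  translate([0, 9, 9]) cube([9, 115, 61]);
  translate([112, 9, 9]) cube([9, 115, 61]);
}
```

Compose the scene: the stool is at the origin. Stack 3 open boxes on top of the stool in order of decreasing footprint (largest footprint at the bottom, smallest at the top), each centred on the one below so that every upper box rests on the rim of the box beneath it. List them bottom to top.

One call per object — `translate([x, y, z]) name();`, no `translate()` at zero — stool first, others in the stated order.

stool();
translate([65, 76, 389]) open_box();
translate([66, 77, 679]) open_box_2();
translate([67, 84, 860]) open_box_3();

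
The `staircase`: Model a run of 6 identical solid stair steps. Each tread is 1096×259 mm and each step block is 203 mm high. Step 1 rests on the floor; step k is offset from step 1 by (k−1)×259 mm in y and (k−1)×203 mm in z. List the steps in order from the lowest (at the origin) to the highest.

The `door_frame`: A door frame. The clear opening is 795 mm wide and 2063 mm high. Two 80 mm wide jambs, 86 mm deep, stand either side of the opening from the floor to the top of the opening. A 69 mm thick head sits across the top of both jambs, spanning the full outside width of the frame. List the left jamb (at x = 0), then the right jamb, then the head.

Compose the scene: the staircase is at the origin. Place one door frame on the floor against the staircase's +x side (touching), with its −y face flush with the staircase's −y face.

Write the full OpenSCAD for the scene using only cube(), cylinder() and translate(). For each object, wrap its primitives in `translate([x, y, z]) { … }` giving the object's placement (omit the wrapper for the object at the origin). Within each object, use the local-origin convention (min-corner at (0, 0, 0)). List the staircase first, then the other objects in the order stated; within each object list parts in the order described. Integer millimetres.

cube([1096, 259, 203]);
translate([0, 259, 203]) cube([1096, 259, 203]);
translate([0, 518, 406]) cube([1096, 259, 203]);
translate([0, 777, 609]) cube([1096, 259, 203]);
translate([0, 1036, 812]) cube([1096, 259, 203]);
translate([0, 1295, 1015]) cube([1096, 259, 203]);
translate([1096, 0, 0]) {
  cube([80, 86, 2063]);
  translate([875, 0, 0]) cube([80, 86, 2063]);
  translate([0, 0, 2063]) cube([955, 86, 69]);
}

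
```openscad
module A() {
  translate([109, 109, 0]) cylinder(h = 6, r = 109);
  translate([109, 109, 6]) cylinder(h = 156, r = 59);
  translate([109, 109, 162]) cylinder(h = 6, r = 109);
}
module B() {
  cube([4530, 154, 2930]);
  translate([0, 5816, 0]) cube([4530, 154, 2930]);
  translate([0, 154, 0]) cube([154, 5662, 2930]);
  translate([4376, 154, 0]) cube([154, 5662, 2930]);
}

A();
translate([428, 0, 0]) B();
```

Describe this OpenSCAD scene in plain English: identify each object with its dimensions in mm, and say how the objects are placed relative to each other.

A is a spool: two coaxial disc flanges of radius 109 mm and thickness 6 mm, joined by a core cylinder of radius 59 mm and height 156 mm. The lower flange rests on z = 0 and the three cylinders share a vertical axis.

B is a box-shaped house frame (walls only): outside footprint 4530×5970 mm, wall height 2930 mm, wall thickness 154 mm. The two y-facing walls run the full x-width; the two x-facing walls fit between the inner faces of the y-facing walls.

The house frame is on the floor beside the spool on its +x side.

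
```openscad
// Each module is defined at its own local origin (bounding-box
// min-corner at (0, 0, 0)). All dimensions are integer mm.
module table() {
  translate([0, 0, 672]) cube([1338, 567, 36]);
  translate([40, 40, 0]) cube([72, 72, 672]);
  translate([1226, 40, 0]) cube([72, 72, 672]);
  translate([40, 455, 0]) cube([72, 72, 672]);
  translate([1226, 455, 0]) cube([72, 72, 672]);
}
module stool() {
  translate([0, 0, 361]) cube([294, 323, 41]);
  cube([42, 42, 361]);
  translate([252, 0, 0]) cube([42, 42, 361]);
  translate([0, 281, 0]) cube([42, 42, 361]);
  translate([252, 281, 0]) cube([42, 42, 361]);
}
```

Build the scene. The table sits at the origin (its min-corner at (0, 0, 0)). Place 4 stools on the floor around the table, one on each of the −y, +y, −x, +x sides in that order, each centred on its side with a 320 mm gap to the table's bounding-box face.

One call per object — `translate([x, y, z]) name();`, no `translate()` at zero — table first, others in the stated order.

table();
translate([522, -643, 0]) stool();
translate([522, 887, 0]) stool();
translate([-614, 122, 0]) stool();
translate([1658, 122, 0]) stool();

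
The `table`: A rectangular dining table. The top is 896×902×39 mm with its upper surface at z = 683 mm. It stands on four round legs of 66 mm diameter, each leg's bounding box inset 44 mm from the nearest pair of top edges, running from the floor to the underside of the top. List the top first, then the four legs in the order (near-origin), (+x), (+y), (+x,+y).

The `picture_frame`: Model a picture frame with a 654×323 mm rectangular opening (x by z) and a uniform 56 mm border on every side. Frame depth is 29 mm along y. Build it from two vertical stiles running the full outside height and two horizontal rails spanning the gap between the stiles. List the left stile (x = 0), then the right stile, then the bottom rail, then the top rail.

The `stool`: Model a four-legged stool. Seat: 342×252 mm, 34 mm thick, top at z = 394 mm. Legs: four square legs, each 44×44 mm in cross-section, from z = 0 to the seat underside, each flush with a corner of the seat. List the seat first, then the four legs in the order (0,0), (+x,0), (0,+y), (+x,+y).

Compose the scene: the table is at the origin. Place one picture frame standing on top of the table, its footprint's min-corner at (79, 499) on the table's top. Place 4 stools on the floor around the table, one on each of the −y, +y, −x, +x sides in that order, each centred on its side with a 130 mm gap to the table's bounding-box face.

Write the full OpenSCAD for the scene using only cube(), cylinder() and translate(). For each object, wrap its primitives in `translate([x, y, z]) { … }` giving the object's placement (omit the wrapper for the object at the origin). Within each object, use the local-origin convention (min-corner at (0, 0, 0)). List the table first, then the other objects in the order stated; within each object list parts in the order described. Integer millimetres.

translate([0, 0, 644]) cube([896, 902, 39]);
translate([77, 77, 0]) cylinder(h = 644, r = 33);
translate([819, 77, 0]) cylinder(h = 644, r = 33);
translate([77, 825, 0]) cylinder(h = 644, r = 33);
translate([819, 825, 0]) cylinder(h = 644, r = 33);
translate([79, 499, 683]) {
  cube([56, 29, 435]);
  translate([710, 0, 0]) cube([56, 29, 435]);
  translate([56, 0, 0]) cube([654, 29, 56]);
  translate([56, 0, 379]) cube([654, 29, 56]);
}
translate([277, -382, 0]) {
  translate([0, 0, 360]) cube([342, 252, 34]);
  cube([44, 44, 360]);
  translate([298, 0, 0]) cube([44, 44, 360]);
  translate([0, 208, 0]) cube([44, 44, 360]);
  translate([298, 208, 0]) cube([44, 44, 360]);
}
translate([277, 1032, 0]) {
  translate([0, 0, 360]) cube([342, 252, 34]);
  cube([44, 44, 360]);
  translate([298, 0, 0]) cube([44, 44, 360]);
  translate([0, 208, 0]) cube([44, 44, 360]);
  translate([298, 208, 0]) cube([44, 44, 360]);
}
translate([-472, 325, 0]) {
  translate([0, 0, 360]) cube([342, 252, 34]);
  cube([44, 44, 360]);
  translate([298, 0, 0]) cube([44, 44, 360]);
  translate([0, 208, 0]) cube([44, 44, 360]);
  translate([298, 208, 0]) cube([44, 44, 360]);
}
translate([1026, 325, 0]) {
  translate([0, 0, 360]) cube([342, 252, 34]);
  cube([44, 44, 360]);
  translate([298, 0, 0]) cube([44, 44, 360]);
  translate([0, 208, 0]) cube([44, 44, 360]);
  translate([298, 208, 0]) cube([44, 44, 360]);
}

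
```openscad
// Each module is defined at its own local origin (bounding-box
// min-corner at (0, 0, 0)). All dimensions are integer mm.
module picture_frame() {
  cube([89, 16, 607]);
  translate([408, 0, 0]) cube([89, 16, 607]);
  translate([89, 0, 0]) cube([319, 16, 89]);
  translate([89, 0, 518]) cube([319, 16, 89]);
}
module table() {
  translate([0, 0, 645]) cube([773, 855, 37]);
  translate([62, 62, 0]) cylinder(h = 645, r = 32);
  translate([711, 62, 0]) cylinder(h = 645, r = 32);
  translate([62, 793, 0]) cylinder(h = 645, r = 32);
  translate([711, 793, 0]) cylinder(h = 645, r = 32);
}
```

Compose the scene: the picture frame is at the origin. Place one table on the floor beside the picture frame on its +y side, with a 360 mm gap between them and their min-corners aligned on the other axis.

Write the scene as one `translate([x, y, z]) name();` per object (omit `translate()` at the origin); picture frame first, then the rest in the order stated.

picture_frame();
translate([0, 376, 0]) table();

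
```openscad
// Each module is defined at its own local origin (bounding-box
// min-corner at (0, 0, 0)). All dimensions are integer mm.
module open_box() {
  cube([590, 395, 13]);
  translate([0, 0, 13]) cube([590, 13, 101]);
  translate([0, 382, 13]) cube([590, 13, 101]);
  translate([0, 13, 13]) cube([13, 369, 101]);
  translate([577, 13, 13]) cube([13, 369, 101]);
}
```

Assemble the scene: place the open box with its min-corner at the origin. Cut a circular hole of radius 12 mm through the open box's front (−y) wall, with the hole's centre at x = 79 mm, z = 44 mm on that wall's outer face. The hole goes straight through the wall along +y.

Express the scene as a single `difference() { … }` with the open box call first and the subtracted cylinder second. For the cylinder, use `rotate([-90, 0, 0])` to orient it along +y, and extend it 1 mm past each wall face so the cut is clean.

difference() {
  open_box();
  translate([79, -1, 44]) rotate([-90, 0, 0]) cylinder(h = 15, r = 12);
}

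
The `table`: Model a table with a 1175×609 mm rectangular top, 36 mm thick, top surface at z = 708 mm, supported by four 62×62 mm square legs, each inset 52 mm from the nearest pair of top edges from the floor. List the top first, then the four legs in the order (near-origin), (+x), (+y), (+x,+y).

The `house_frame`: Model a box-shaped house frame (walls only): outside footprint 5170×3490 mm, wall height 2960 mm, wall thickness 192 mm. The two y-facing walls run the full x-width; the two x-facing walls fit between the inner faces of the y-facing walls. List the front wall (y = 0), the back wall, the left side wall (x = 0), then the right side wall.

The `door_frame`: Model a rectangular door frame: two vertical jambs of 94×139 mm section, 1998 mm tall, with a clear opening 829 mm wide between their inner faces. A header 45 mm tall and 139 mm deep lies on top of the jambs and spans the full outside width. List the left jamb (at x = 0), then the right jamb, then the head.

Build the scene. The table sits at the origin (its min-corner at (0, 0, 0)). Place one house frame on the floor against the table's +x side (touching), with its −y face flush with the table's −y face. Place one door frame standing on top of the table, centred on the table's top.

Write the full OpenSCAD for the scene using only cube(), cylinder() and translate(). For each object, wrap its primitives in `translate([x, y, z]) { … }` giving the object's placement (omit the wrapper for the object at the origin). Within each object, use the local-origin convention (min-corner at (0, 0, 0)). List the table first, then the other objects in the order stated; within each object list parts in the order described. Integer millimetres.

translate([0, 0, 672]) cube([1175, 609, 36]);
translate([52, 52, 0]) cube([62, 62, 672]);
translate([1061, 52, 0]) cube([62, 62, 672]);
translate([52, 495, 0]) cube([62, 62, 672]);
translate([1061, 495, 0]) cube([62, 62, 672]);
translate([1175, 0, 0]) {
  cube([5170, 192, 2960]);
  translate([0, 3298, 0]) cube([5170, 192, 2960]);
  translate([0, 192, 0]) cube([192, 3106, 2960]);
  translate([4978, 192, 0]) cube([192, 3106, 2960]);
}
translate([79, 235, 708]) {
  cube([94, 139, 1998]);
  translate([923, 0, 0]) cube([94, 139, 1998]);
  translate([0, 0, 1998]) cube([1017, 139, 45]);
}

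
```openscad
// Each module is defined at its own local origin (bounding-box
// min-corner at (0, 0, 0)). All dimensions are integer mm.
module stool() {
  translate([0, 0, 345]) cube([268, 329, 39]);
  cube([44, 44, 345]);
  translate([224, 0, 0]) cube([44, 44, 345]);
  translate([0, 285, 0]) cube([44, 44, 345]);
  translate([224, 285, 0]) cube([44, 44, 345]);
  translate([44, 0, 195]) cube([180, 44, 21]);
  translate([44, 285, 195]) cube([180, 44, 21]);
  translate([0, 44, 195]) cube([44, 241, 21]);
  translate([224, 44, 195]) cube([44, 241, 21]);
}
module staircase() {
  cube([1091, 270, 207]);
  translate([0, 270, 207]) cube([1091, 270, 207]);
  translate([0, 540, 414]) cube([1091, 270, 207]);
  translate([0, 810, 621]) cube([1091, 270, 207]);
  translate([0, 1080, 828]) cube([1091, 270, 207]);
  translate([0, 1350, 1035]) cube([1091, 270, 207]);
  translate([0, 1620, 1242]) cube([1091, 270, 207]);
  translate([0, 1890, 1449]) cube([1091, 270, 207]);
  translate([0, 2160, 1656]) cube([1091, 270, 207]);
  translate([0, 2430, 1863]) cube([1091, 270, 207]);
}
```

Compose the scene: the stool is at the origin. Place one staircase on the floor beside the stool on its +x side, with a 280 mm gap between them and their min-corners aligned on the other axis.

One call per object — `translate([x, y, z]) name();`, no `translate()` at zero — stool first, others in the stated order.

stool();
translate([548, 0, 0]) staircase();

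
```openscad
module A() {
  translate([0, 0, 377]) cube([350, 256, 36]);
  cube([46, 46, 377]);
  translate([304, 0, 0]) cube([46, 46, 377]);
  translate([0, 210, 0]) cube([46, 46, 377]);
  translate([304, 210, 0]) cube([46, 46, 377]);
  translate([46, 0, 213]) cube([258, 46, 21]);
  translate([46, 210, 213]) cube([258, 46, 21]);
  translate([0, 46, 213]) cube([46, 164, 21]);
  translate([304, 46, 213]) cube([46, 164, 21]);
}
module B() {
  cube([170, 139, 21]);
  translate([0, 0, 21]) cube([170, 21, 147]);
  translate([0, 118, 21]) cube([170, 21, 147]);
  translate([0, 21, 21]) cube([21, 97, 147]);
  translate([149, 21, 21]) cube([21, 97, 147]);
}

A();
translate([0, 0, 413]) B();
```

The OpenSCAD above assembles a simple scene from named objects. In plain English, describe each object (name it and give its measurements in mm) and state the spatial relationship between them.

A is a four-legged stool. The seat is a 350×256×36 mm slab whose top surface is at z = 413 mm; four square legs, each 46×46 mm in cross-section, run from the floor (z = 0) to the underside of the seat, each flush with a corner of the seat. Four stretchers, 46 mm wide and 21 mm tall, connect adjacent legs with their undersides at z = 213 mm, each running between the inner faces of the legs it joins and aligned with the legs' outer faces on the other axis.

B is an open-topped rectangular box: outside dimensions 170×139×168 mm, with a uniform wall and base thickness of 21 mm. The base is a full 170×139 slab on the floor; four walls sit on top of the base. The front and back walls (the −y and +y sides) span the full width; the two side walls fit between them.

The open box is on top of the stool.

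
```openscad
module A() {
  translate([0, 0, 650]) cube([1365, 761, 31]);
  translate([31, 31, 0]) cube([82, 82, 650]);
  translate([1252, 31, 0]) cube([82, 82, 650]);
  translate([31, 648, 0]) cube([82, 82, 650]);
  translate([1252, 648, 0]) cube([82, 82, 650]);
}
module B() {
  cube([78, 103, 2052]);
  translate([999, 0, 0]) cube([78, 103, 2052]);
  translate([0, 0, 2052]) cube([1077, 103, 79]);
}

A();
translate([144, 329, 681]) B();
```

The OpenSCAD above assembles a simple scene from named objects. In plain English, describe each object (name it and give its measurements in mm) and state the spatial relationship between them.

A is a table: top 1365 mm (x) × 761 mm (y), 31 mm thick, upper face at z = 681 mm, on four 82×82 mm square legs, each inset 31 mm from the nearest pair of top edges, running from z = 0 to the bottom of the top.

B is a rectangular door frame: two vertical jambs of 78×103 mm section, 2052 mm tall, with a clear opening 921 mm wide between their inner faces. A header 79 mm tall and 103 mm deep lies on top of the jambs and spans the full outside width.

The door frame is on top of the table, centred.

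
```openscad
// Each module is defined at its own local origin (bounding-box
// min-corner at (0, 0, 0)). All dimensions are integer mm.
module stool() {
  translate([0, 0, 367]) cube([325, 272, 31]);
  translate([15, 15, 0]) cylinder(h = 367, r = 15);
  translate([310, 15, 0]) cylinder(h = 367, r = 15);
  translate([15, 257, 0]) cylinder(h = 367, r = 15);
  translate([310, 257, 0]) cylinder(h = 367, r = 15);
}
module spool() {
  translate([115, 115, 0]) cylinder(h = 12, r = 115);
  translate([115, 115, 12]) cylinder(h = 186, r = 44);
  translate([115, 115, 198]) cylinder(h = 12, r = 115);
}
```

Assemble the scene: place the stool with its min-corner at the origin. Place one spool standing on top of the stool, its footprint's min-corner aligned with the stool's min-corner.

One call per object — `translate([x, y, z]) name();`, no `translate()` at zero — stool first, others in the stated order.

stool();
translate([0, 0, 398]) spool();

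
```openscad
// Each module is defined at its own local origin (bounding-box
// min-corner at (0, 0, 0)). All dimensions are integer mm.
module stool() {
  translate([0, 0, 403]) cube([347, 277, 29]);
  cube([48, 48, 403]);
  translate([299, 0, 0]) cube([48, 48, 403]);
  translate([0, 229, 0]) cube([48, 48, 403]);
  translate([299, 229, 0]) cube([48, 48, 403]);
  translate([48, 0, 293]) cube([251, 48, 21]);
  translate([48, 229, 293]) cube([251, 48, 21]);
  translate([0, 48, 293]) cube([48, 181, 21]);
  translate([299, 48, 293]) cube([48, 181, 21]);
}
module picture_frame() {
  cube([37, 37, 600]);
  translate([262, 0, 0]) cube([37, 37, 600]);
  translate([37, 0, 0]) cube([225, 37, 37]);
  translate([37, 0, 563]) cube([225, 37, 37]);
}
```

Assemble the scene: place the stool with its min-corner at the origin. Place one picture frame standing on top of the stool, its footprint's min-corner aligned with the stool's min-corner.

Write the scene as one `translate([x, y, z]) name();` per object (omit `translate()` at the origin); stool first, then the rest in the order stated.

stool();
translate([0, 0, 432]) picture_frame();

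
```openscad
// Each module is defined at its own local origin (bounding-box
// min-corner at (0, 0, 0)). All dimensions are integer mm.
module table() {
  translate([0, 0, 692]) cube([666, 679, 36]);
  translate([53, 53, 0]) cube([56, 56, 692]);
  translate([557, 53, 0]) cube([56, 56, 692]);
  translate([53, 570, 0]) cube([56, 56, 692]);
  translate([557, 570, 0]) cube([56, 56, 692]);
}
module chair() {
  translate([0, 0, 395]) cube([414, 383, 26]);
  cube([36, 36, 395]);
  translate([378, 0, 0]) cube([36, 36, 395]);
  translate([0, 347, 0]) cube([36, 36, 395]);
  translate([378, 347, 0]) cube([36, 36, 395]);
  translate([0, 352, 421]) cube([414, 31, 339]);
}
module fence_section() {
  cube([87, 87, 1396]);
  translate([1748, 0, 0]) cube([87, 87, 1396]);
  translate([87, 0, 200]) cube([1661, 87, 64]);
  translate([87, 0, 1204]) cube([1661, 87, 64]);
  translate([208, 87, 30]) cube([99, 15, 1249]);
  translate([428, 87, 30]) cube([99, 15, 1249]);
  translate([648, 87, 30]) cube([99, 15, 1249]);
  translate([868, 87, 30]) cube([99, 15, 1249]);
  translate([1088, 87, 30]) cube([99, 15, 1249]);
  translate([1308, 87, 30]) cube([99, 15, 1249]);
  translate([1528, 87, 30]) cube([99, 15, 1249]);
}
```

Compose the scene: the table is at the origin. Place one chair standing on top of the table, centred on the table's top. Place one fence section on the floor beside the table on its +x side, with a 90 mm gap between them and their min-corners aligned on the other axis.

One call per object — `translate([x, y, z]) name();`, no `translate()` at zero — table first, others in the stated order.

table();
translate([126, 148, 728]) chair();
translate([756, 0, 0]) fence_section();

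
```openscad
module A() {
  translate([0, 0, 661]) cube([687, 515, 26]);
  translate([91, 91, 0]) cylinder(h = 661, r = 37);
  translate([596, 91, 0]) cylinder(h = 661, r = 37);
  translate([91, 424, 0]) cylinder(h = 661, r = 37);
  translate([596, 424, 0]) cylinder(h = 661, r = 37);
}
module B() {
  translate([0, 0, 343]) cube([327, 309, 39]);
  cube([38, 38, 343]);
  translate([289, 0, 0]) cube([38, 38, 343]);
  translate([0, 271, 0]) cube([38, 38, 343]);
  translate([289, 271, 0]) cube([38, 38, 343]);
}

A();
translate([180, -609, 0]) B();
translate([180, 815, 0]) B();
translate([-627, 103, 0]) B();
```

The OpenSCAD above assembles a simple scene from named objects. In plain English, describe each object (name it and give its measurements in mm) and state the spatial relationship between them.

A is a table: top 687 mm (x) × 515 mm (y), 26 mm thick, upper face at z = 687 mm, on four round legs of 74 mm diameter, each leg's bounding box inset 54 mm from the nearest pair of top edges, running from z = 0 to the bottom of the top.

B is a simple wooden stool: a rectangular seat 327 mm (x) by 309 mm (y), 39 mm thick, top face at z = 382 mm, on four square legs, each 38×38 mm in cross-section. The legs rest on z = 0, each flush with a corner of the seat.

Three stools sit around the table at the −y, +y, −x sides.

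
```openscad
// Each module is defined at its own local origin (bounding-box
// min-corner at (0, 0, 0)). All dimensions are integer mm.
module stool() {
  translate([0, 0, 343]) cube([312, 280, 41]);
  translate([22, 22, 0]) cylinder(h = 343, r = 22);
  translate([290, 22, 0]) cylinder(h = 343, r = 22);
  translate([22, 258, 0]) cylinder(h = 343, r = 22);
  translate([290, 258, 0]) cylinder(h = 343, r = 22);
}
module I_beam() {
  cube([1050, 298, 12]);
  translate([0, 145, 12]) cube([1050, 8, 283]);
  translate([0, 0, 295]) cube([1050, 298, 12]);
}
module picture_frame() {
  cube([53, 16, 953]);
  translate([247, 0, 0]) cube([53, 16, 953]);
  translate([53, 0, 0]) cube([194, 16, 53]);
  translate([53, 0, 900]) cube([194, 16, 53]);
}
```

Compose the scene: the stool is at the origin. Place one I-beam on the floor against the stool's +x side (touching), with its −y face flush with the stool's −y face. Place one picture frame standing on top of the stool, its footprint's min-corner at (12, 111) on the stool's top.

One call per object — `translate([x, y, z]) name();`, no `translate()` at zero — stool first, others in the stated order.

stool();
translate([312, 0, 0]) I_beam();
translate([12, 111, 384]) picture_frame();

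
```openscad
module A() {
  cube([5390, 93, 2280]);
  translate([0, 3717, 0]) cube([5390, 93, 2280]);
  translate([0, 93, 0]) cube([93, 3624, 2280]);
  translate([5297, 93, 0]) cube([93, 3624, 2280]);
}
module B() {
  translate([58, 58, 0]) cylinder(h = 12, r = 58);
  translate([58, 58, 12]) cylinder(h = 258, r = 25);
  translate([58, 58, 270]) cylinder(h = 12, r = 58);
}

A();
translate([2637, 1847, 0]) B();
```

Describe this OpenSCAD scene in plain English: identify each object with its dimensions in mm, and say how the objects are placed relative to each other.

A is the wall frame of a small rectangular building: four walls, each 2280 mm tall and 93 mm thick, enclosing a footprint 5390 mm (x) by 3810 mm (y) outside-to-outside, with no floor or roof. The front and back walls (the −y and +y sides) span the full width; the two side walls fit between them.

B is a spool: two coaxial disc flanges of radius 58 mm and thickness 12 mm, joined by a core cylinder of radius 25 mm and height 258 mm. The lower flange rests on z = 0 and the three cylinders share a vertical axis.

The spool sits inside the house frame, centred.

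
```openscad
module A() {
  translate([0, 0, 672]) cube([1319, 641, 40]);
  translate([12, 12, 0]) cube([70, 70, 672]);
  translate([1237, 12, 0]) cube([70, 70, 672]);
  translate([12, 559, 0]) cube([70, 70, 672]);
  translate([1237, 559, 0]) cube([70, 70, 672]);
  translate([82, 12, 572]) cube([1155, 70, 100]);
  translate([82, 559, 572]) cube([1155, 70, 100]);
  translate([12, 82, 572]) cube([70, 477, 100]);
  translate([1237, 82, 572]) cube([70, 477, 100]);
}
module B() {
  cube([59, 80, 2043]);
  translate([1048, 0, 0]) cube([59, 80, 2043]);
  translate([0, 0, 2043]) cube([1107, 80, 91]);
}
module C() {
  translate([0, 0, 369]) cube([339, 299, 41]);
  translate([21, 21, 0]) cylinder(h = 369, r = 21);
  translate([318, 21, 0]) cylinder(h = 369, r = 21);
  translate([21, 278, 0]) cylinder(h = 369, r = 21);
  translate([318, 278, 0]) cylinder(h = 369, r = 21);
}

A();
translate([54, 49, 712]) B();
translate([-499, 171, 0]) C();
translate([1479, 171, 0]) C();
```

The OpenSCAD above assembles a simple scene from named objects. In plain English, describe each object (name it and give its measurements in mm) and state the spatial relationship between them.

A is a rectangular dining table. The top is 1319×641×40 mm with its upper surface at z = 712 mm. It stands on four 70×70 mm square legs, each inset 12 mm from the nearest pair of top edges, running from the floor to the underside of the top. Four apron rails, 70 mm thick and 100 mm tall, run between adjacent legs with their top edges flush with the underside of the top and their outer faces flush with the legs' outer faces.

B is a door frame. The clear opening is 989 mm wide and 2043 mm high. Two 59 mm wide jambs, 80 mm deep, stand either side of the opening from the floor to the top of the opening. A 91 mm thick head sits across the top of both jambs, spanning the full outside width of the frame.

C is a four-legged stool. The seat is 339×299 mm, 41 mm thick, top at z = 410 mm. It stands on four round legs, each 42 mm in diameter, from z = 0 to the seat underside, each leg's axis is inset half a diameter from the nearest pair of seat edges (so the leg's bounding box is flush with the corner).

The door frame is on top of the table. Two stools sit around the table at the −x, +x sides.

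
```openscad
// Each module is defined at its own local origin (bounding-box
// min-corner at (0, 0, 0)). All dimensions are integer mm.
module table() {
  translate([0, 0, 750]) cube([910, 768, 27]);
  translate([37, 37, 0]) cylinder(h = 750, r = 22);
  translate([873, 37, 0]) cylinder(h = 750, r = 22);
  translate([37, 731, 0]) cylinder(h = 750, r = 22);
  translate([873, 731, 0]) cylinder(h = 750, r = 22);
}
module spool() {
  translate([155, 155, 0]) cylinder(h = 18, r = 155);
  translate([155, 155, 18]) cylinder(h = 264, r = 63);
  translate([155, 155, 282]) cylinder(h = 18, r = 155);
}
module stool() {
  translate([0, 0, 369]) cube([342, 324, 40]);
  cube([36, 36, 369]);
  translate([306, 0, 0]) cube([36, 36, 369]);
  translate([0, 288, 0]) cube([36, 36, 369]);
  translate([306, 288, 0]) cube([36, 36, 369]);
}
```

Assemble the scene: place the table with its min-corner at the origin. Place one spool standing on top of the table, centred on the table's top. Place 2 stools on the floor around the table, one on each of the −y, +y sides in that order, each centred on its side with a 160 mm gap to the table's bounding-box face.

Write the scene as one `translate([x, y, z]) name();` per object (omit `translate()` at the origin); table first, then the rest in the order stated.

table();
translate([300, 229, 777]) spool();
translate([284, -484, 0]) stool();
translate([284, 928, 0]) stool();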